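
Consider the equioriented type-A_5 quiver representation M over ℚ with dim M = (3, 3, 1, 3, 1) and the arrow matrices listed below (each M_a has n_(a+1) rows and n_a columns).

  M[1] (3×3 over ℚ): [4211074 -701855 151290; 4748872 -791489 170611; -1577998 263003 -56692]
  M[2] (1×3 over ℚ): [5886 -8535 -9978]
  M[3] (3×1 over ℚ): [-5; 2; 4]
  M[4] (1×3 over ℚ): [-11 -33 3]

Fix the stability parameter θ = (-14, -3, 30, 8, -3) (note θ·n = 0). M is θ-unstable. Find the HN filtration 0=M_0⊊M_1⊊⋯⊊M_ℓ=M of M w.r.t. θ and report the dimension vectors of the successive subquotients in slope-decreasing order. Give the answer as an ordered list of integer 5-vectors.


Interval decomposition of M: I[1,1], I[1,2], I[1,5], I[2,2], I[4,4]^2.
HN type (ℓ=4): μ^(1)=35/3; μ^(2)=8; μ^(3)=-3; μ^(4)=-14

((0, 0, 1, 1, 1); (0, 0, 0, 2, 0); (0, 3, 0, 0, 0); (3, 0, 0, 0, 0))


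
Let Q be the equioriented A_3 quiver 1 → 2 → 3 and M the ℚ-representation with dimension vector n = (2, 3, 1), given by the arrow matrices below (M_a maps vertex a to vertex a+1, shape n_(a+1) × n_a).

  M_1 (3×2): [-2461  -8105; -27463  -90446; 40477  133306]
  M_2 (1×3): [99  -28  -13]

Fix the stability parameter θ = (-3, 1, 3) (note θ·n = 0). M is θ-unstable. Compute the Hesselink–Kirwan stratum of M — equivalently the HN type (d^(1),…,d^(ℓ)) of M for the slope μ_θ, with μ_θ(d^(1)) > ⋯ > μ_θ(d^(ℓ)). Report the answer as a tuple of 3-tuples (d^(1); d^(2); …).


Barcode: M ≅ I[1,2], I[1,3], I[2,2]. HN layers by μ_θ (3 steps, strictly decreasing):
  μ^(1)=3; μ^(2)=1; μ^(3)=-3

((0, 0, 1); (0, 3, 0); (2, 0, 0))


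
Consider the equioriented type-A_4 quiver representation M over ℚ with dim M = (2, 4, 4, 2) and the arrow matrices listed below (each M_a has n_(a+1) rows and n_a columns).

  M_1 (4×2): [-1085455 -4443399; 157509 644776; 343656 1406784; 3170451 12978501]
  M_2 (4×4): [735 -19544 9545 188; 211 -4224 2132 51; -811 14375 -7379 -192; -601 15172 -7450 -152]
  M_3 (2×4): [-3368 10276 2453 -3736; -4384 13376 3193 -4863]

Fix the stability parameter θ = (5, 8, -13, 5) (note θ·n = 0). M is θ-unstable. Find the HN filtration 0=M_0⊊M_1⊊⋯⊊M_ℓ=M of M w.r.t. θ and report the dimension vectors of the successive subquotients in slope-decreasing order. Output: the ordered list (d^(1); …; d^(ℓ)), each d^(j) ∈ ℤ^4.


Via rank(M_{q-1}∘⋯∘M_p): M ≅ I[1,4]^2, I[2,3]^2.
μ_θ-semistable layers: μ^(1)=5; μ^(2)=0; μ^(3)=-5/2

((0, 0, 0, 2); (2, 2, 2, 0); (0, 2, 2, 0))


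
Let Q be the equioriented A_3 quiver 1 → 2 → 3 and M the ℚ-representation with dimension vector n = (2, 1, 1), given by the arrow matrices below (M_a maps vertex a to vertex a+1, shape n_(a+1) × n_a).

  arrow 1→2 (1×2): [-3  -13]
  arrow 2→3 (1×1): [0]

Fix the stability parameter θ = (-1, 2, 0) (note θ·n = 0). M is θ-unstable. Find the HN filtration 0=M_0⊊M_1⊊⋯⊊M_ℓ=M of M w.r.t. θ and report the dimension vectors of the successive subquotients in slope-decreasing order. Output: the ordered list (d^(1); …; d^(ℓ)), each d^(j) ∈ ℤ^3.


Interval decomposition of M: I[1,1], I[1,2], I[3,3].
HN type (ℓ=3): μ^(1)=2; μ^(2)=0; μ^(3)=-1

((0, 1, 0); (0, 0, 1); (2, 0, 0))


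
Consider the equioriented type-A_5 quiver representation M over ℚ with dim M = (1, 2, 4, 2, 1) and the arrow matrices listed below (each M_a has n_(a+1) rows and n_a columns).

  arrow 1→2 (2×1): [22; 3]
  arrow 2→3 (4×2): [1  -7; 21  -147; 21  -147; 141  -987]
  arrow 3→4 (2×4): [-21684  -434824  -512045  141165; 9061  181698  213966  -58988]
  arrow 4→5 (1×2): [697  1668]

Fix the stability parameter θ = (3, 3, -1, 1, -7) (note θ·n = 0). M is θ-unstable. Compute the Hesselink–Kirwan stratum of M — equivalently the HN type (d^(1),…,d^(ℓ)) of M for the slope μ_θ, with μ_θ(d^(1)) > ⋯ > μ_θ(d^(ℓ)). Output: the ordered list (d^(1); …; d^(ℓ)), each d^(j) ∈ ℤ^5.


Barcode: M ≅ I[1,4], I[2,2], I[3,3]^2, I[3,5]. HN layers by μ_θ (4 steps, strictly decreasing):
  μ^(1)=3; μ^(2)=3/2; μ^(3)=-1; μ^(4)=-7/3

((0, 1, 0, 0, 0); (1, 1, 1, 1, 0); (0, 0, 2, 0, 0); (0, 0, 1, 1, 1))


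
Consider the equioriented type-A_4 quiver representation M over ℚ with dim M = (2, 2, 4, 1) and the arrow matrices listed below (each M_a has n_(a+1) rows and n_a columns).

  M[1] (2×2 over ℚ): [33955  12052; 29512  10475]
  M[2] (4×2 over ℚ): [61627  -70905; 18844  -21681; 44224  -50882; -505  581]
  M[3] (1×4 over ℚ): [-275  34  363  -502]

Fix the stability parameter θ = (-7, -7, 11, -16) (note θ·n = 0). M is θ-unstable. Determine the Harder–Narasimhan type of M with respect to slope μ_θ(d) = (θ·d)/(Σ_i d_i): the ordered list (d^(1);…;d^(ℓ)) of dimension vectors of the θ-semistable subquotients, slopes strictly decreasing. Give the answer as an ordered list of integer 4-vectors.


Barcode: M ≅ I[1,3], I[1,4], I[3,3]^2. HN layers by μ_θ (3 steps, strictly decreasing):
  μ^(1)=11; μ^(2)=-5/2; μ^(3)=-7

((0, 0, 3, 0); (0, 0, 1, 1); (2, 2, 0, 0))


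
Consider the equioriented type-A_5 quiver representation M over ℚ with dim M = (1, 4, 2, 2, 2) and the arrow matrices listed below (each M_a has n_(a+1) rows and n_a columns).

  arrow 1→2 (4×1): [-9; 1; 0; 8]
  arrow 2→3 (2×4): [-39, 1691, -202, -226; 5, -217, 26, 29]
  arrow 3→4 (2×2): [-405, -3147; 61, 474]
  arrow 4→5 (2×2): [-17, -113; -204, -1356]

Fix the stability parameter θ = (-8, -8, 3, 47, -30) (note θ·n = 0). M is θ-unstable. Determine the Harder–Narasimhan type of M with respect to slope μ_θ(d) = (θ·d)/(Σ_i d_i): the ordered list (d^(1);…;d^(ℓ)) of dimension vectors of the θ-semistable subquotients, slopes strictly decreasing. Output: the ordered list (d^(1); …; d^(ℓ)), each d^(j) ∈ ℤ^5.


Barcode: M ≅ I[1,5], I[2,2]^2, I[2,4], I[5,5]. HN layers by μ_θ (5 steps, strictly decreasing):
  μ^(1)=47; μ^(2)=17/2; μ^(3)=3; μ^(4)=-8; μ^(5)=-30

((0, 0, 0, 1, 0); (0, 0, 0, 1, 1); (0, 0, 2, 0, 0); (1, 4, 0, 0, 0); (0, 0, 0, 0, 1))


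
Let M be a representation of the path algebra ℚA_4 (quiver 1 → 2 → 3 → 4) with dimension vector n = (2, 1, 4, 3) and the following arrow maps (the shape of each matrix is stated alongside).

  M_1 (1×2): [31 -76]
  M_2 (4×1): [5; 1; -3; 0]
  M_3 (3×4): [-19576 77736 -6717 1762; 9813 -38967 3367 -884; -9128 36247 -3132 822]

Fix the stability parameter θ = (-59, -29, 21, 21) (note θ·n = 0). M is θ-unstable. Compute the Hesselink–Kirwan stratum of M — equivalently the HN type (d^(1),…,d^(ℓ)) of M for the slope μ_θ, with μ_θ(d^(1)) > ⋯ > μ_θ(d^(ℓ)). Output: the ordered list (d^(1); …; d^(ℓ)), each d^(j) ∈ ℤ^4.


Interval decomposition of M: I[1,1], I[1,4], I[3,3], I[3,4]^2.
HN type (ℓ=3): μ^(1)=21; μ^(2)=-29; μ^(3)=-59

((0, 0, 4, 3); (0, 1, 0, 0); (2, 0, 0, 0))


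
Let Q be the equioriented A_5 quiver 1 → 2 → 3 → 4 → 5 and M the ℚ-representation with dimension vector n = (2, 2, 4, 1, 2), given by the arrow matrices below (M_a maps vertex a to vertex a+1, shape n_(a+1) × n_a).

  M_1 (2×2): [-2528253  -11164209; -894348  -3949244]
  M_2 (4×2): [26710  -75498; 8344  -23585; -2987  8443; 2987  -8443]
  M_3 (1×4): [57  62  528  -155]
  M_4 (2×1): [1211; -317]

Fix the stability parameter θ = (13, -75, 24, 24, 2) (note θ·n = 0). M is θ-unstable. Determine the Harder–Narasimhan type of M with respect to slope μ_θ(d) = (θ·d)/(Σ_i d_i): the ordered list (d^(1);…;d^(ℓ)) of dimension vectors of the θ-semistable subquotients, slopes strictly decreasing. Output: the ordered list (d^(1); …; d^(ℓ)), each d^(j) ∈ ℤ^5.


Interval decomposition of M: I[1,1], I[1,5], I[2,3], I[3,3]^2, I[5,5].
HN type (ℓ=6): μ^(1)=24; μ^(2)=50/3; μ^(3)=13; μ^(4)=2; μ^(5)=-31; μ^(6)=-75

((0, 0, 3, 0, 0); (0, 0, 1, 1, 1); (1, 0, 0, 0, 0); (0, 0, 0, 0, 1); (1, 1, 0, 0, 0); (0, 1, 0, 0, 0))


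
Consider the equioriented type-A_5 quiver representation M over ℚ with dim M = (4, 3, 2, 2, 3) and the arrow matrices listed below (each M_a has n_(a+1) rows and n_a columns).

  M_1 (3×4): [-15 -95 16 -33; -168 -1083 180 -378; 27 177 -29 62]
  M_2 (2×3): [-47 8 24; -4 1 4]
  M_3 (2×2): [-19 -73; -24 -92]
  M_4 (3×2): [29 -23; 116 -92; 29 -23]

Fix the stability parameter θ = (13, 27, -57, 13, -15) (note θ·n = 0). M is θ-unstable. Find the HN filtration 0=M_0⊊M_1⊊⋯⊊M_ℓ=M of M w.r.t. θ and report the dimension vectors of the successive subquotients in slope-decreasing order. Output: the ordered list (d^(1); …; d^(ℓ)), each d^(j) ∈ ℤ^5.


Via rank(M_{q-1}∘⋯∘M_p): M ≅ I[1,1], I[1,2], I[1,4], I[1,5], I[5,5]^2.
μ_θ-semistable layers: μ^(1)=27; μ^(2)=13; μ^(3)=-1; μ^(4)=-17/3; μ^(5)=-15

((0, 1, 0, 0, 0); (2, 0, 0, 1, 0); (0, 0, 0, 1, 1); (2, 2, 2, 0, 0); (0, 0, 0, 0, 2))


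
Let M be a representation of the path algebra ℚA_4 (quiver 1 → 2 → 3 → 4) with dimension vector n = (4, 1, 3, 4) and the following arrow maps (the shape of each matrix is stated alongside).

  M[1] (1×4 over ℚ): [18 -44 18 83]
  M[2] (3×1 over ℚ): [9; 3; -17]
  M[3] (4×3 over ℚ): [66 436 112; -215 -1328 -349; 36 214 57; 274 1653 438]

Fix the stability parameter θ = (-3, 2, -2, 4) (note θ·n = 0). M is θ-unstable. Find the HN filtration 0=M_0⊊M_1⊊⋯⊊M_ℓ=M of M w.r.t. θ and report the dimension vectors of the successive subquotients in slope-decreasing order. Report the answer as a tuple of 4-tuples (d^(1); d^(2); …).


Via rank(M_{q-1}∘⋯∘M_p): M ≅ I[1,1]^3, I[1,4], I[3,4]^2, I[4,4].
μ_θ-semistable layers: μ^(1)=4; μ^(2)=0; μ^(3)=-2; μ^(4)=-3

((0, 0, 0, 4); (0, 1, 1, 0); (0, 0, 2, 0); (4, 0, 0, 0))


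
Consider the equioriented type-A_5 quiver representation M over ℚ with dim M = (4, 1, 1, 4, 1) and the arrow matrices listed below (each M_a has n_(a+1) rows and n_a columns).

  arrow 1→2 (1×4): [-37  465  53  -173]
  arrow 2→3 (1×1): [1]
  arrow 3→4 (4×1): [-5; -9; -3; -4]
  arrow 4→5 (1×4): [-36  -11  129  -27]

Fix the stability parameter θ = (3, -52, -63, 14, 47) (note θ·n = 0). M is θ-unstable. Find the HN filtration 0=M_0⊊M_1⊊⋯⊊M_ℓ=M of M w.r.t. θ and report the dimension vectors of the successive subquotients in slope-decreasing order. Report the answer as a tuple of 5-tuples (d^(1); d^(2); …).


Barcode: M ≅ I[1,1]^3, I[1,4], I[4,4]^2, I[4,5]. HN layers by μ_θ (4 steps, strictly decreasing):
  μ^(1)=47; μ^(2)=14; μ^(3)=3; μ^(4)=-112/3

((0, 0, 0, 0, 1); (0, 0, 0, 4, 0); (3, 0, 0, 0, 0); (1, 1, 1, 0, 0))


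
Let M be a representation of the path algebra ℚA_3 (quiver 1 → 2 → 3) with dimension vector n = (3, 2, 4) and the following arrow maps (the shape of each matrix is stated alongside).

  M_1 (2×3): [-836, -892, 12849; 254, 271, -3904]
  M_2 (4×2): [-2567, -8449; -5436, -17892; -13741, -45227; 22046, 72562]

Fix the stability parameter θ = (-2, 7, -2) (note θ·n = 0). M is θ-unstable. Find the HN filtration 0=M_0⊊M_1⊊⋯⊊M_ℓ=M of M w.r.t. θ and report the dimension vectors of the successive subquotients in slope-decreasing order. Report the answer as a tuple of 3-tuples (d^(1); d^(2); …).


Interval decomposition of M: I[1,1], I[1,2], I[1,3], I[3,3]^3.
HN type (ℓ=3): μ^(1)=7; μ^(2)=5/2; μ^(3)=-2

((0, 1, 0); (0, 1, 1); (3, 0, 3))


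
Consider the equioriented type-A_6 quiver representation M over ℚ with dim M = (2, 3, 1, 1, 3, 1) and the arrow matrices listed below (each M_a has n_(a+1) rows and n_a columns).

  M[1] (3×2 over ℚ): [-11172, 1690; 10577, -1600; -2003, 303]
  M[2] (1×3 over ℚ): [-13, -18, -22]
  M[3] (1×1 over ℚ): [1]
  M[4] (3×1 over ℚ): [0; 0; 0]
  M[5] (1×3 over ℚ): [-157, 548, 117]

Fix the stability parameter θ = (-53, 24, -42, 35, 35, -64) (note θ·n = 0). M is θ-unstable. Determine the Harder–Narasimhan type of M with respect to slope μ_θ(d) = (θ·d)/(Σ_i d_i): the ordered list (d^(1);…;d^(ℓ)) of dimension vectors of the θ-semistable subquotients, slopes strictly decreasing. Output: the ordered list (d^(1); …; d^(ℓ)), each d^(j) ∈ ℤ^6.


Interval decomposition of M: I[1,2], I[1,4], I[2,2], I[5,5]^2, I[5,6].
HN type (ℓ=5): μ^(1)=35; μ^(2)=24; μ^(3)=-9; μ^(4)=-29/2; μ^(5)=-53

((0, 0, 0, 1, 2, 0); (0, 2, 0, 0, 0, 0); (0, 1, 1, 0, 0, 0); (0, 0, 0, 0, 1, 1); (2, 0, 0, 0, 0, 0))


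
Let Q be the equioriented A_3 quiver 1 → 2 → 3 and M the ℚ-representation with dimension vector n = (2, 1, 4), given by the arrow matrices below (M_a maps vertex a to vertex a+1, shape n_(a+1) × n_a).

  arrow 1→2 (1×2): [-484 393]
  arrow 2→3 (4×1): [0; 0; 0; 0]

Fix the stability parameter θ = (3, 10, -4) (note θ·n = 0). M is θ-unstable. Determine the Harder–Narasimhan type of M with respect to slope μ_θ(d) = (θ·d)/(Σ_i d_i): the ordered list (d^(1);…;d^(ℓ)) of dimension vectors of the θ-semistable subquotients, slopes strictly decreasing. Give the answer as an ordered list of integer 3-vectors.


Barcode: M ≅ I[1,1], I[1,2], I[3,3]^4. HN layers by μ_θ (3 steps, strictly decreasing):
  μ^(1)=10; μ^(2)=3; μ^(3)=-4

((0, 1, 0); (2, 0, 0); (0, 0, 4))


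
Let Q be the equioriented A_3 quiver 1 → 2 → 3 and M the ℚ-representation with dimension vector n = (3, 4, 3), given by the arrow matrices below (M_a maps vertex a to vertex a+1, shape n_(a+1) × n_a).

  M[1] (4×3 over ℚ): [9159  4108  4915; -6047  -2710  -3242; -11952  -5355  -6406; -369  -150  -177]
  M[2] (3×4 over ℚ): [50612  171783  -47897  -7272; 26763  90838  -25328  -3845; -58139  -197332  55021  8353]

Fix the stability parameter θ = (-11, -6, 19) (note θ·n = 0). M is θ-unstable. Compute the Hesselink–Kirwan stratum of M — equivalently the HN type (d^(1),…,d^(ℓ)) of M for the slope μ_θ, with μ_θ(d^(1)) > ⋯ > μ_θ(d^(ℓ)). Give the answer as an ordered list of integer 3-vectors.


Barcode: M ≅ I[1,3]^3, I[2,2]. HN layers by μ_θ (3 steps, strictly decreasing):
  μ^(1)=19; μ^(2)=-6; μ^(3)=-11

((0, 0, 3); (0, 4, 0); (3, 0, 0))


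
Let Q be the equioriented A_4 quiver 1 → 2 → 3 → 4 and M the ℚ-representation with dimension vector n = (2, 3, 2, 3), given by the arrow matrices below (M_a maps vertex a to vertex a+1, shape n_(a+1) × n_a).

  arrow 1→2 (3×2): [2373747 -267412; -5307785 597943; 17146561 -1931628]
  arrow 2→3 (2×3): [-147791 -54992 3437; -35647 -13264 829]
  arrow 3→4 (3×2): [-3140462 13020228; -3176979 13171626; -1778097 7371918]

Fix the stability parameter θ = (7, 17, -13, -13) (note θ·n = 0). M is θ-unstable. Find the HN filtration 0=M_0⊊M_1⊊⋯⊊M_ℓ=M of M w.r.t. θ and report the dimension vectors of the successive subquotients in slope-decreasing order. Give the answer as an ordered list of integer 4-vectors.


Interval decomposition of M: I[1,2]^2, I[2,4], I[3,3], I[4,4]^2.
HN type (ℓ=4): μ^(1)=17; μ^(2)=7; μ^(3)=-3; μ^(4)=-13

((0, 2, 0, 0); (2, 0, 0, 0); (0, 1, 1, 1); (0, 0, 1, 2))


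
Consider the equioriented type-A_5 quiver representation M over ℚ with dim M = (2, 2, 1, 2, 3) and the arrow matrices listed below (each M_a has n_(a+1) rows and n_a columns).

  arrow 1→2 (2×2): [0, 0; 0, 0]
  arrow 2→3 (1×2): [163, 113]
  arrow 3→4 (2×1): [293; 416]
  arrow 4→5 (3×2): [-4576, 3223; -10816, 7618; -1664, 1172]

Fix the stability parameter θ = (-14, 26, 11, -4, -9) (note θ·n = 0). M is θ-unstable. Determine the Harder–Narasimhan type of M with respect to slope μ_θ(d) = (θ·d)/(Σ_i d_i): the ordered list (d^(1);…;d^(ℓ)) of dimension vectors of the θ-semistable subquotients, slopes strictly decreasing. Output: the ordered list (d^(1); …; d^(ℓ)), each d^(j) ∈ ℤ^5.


Barcode: M ≅ I[1,1]^2, I[2,2], I[2,4], I[4,5], I[5,5]^2. HN layers by μ_θ (5 steps, strictly decreasing):
  μ^(1)=26; μ^(2)=11; μ^(3)=-13/2; μ^(4)=-9; μ^(5)=-14

((0, 1, 0, 0, 0); (0, 1, 1, 1, 0); (0, 0, 0, 1, 1); (0, 0, 0, 0, 2); (2, 0, 0, 0, 0))


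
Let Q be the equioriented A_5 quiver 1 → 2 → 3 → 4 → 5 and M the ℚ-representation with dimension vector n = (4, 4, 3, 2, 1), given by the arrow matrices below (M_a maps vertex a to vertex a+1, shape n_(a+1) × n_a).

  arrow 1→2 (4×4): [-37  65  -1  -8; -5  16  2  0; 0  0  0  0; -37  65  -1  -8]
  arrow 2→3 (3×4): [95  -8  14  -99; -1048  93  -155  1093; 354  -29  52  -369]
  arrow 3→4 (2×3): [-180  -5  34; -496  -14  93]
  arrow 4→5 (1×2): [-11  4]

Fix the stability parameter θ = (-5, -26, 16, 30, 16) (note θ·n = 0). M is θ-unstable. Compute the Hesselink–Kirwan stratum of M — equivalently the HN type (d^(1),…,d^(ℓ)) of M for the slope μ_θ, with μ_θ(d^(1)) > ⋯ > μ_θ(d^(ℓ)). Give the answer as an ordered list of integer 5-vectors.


Barcode: M ≅ I[1,1]^2, I[1,4], I[1,5], I[2,2], I[2,3]. HN layers by μ_θ (6 steps, strictly decreasing):
  μ^(1)=30; μ^(2)=23; μ^(3)=16; μ^(4)=-5; μ^(5)=-31/2; μ^(6)=-26

((0, 0, 0, 1, 0); (0, 0, 0, 1, 1); (0, 0, 3, 0, 0); (2, 0, 0, 0, 0); (2, 2, 0, 0, 0); (0, 2, 0, 0, 0))


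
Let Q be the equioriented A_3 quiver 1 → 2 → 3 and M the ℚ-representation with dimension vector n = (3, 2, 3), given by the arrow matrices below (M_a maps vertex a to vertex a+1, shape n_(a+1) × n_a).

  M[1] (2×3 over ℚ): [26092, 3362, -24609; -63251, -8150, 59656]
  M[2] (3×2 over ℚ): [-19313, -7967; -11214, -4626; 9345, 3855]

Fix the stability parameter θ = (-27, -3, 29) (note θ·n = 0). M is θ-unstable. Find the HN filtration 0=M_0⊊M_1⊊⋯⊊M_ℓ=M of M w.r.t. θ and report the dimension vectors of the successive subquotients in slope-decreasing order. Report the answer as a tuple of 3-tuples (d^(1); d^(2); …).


Interval decomposition of M: I[1,1], I[1,2], I[1,3], I[3,3]^2.
HN type (ℓ=3): μ^(1)=29; μ^(2)=-3; μ^(3)=-27

((0, 0, 3); (0, 2, 0); (3, 0, 0))


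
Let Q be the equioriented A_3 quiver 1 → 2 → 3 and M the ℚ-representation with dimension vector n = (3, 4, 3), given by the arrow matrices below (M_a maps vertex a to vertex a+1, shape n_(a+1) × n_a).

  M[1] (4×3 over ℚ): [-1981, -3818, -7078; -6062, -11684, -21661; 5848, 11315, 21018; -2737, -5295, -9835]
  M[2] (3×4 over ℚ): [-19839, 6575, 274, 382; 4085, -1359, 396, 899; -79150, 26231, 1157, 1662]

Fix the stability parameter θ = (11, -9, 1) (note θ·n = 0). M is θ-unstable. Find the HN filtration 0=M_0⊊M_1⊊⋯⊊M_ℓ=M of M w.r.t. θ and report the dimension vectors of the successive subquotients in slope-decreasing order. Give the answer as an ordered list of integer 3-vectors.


Via rank(M_{q-1}∘⋯∘M_p): M ≅ I[1,3]^3, I[2,2].
μ_θ-semistable layers: μ^(1)=1; μ^(2)=-9

((3, 3, 3); (0, 1, 0))


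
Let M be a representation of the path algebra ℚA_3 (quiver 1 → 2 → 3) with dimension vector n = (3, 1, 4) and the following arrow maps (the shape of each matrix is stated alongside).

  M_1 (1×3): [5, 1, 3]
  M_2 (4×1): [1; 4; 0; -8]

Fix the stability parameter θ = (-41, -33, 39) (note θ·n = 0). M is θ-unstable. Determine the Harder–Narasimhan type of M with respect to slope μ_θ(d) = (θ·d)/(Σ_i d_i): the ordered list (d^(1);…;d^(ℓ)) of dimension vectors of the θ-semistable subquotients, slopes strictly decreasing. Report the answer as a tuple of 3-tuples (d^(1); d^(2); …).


Interval decomposition of M: I[1,1]^2, I[1,3], I[3,3]^3.
HN type (ℓ=3): μ^(1)=39; μ^(2)=-33; μ^(3)=-41

((0, 0, 4); (0, 1, 0); (3, 0, 0))


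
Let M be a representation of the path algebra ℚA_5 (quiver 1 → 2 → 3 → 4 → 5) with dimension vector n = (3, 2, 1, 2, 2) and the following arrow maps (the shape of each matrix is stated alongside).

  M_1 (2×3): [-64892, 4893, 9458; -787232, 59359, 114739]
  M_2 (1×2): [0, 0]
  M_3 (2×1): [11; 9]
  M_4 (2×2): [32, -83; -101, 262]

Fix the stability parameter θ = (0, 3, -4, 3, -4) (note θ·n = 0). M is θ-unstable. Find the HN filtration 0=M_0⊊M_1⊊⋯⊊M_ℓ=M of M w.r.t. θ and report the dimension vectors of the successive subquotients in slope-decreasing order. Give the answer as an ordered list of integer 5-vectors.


Via rank(M_{q-1}∘⋯∘M_p): M ≅ I[1,1], I[1,2]^2, I[3,5], I[4,5].
μ_θ-semistable layers: μ^(1)=3; μ^(2)=0; μ^(3)=-1/2; μ^(4)=-4

((0, 2, 0, 0, 0); (3, 0, 0, 0, 0); (0, 0, 0, 2, 2); (0, 0, 1, 0, 0))


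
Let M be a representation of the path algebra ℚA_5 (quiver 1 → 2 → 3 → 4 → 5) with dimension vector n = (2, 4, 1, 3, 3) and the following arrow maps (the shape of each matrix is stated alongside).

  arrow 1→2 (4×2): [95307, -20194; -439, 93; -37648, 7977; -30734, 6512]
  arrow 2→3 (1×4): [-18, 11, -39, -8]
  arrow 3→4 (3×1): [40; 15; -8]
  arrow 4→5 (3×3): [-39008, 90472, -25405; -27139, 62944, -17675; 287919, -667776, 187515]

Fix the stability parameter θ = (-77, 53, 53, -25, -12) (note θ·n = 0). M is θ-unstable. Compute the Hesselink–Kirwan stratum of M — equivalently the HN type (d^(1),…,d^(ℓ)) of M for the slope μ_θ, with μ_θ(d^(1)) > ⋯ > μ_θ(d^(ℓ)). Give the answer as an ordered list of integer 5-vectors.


Interval decomposition of M: I[1,2], I[1,4], I[2,2]^2, I[4,5]^2, I[5,5].
HN type (ℓ=5): μ^(1)=53; μ^(2)=27; μ^(3)=-12; μ^(4)=-25; μ^(5)=-77

((0, 3, 0, 0, 0); (0, 1, 1, 1, 0); (0, 0, 0, 0, 3); (0, 0, 0, 2, 0); (2, 0, 0, 0, 0))


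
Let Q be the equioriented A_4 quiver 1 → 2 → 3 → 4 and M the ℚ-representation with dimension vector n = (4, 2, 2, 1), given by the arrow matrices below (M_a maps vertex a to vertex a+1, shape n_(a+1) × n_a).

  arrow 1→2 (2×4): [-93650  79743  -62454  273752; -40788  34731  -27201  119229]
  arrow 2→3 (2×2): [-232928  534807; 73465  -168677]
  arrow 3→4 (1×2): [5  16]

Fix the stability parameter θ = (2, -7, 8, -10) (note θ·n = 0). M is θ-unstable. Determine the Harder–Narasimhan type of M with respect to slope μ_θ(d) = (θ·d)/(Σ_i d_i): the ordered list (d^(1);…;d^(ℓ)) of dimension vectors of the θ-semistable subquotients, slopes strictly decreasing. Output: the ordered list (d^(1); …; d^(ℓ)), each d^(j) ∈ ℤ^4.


Barcode: M ≅ I[1,1]^2, I[1,3], I[1,4]. HN layers by μ_θ (4 steps, strictly decreasing):
  μ^(1)=8; μ^(2)=2; μ^(3)=-1; μ^(4)=-5/2

((0, 0, 1, 0); (2, 0, 0, 0); (0, 0, 1, 1); (2, 2, 0, 0))


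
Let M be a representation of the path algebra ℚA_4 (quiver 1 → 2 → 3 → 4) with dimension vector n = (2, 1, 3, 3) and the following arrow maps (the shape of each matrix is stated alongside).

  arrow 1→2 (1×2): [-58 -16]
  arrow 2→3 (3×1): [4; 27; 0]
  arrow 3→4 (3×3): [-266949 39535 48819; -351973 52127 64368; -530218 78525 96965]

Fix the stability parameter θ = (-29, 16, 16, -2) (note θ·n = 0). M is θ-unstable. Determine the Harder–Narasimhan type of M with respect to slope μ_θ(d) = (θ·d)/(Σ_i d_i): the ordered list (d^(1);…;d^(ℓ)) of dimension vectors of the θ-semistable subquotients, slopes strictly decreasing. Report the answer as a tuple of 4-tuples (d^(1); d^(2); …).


Interval decomposition of M: I[1,1], I[1,4], I[3,4]^2.
HN type (ℓ=3): μ^(1)=10; μ^(2)=7; μ^(3)=-29

((0, 1, 1, 1); (0, 0, 2, 2); (2, 0, 0, 0))


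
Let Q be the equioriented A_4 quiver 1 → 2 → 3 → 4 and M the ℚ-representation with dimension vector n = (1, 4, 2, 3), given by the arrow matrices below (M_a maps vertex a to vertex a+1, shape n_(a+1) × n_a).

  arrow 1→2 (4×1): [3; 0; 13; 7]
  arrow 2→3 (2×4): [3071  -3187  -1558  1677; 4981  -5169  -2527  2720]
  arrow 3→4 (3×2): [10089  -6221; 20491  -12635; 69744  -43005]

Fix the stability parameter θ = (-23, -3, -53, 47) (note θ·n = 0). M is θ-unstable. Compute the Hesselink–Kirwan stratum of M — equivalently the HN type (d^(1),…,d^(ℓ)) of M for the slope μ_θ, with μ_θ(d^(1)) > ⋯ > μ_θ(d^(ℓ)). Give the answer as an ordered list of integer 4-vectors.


Barcode: M ≅ I[1,4], I[2,2]^2, I[2,4], I[4,4]. HN layers by μ_θ (4 steps, strictly decreasing):
  μ^(1)=47; μ^(2)=-3; μ^(3)=-79/3; μ^(4)=-28

((0, 0, 0, 3); (0, 2, 0, 0); (1, 1, 1, 0); (0, 1, 1, 0))


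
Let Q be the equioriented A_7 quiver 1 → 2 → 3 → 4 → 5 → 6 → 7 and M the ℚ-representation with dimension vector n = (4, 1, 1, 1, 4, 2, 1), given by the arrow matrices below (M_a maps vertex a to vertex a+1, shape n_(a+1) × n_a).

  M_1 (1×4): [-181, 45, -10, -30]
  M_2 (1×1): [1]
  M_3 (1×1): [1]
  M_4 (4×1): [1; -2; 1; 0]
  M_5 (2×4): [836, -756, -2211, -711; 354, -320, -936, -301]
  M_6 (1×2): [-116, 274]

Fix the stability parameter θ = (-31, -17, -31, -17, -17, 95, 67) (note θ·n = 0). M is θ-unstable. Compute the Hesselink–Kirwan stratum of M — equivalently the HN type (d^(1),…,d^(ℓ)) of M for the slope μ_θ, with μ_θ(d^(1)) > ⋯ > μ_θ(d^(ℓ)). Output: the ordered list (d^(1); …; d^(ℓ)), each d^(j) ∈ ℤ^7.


Interval decomposition of M: I[1,1]^3, I[1,6], I[5,5]^2, I[5,7].
HN type (ℓ=5): μ^(1)=95; μ^(2)=81; μ^(3)=-17; μ^(4)=-24; μ^(5)=-31

((0, 0, 0, 0, 0, 1, 0); (0, 0, 0, 0, 0, 1, 1); (0, 0, 0, 1, 4, 0, 0); (0, 1, 1, 0, 0, 0, 0); (4, 0, 0, 0, 0, 0, 0))


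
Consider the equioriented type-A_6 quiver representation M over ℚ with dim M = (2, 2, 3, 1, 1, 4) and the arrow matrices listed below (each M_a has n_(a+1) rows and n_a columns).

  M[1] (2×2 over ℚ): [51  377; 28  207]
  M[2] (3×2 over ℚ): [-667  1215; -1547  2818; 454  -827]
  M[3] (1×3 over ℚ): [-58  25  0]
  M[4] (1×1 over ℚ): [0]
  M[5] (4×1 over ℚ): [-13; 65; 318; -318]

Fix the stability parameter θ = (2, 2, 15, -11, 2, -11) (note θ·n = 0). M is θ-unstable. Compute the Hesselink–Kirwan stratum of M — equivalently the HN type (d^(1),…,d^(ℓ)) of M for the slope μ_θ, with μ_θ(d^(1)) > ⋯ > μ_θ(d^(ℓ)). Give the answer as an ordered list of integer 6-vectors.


Interval decomposition of M: I[1,3], I[1,4], I[3,3], I[5,6], I[6,6]^3.
HN type (ℓ=4): μ^(1)=15; μ^(2)=2; μ^(3)=-9/2; μ^(4)=-11

((0, 0, 2, 0, 0, 0); (2, 2, 1, 1, 0, 0); (0, 0, 0, 0, 1, 1); (0, 0, 0, 0, 0, 3))


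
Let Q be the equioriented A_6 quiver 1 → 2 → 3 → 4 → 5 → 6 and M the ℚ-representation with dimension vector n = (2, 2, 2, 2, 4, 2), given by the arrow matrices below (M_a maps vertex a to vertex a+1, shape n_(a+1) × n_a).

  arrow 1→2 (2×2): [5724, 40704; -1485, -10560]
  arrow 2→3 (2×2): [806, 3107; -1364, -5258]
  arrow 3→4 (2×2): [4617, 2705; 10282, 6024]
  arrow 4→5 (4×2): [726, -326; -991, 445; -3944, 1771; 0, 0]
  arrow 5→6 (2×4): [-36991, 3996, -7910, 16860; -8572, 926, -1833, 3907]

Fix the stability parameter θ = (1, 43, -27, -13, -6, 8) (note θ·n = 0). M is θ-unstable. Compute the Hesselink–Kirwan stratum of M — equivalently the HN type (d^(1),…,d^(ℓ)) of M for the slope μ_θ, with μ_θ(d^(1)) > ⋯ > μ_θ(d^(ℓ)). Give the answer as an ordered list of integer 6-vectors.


Barcode: M ≅ I[1,1], I[1,6], I[2,2], I[3,6], I[5,5]^2. HN layers by μ_θ (7 steps, strictly decreasing):
  μ^(1)=43; μ^(2)=8; μ^(3)=1; μ^(4)=-2/5; μ^(5)=-6; μ^(6)=-13; μ^(7)=-27

((0, 1, 0, 0, 0, 0); (0, 0, 0, 0, 0, 2); (1, 0, 0, 0, 0, 0); (1, 1, 1, 1, 1, 0); (0, 0, 0, 0, 3, 0); (0, 0, 0, 1, 0, 0); (0, 0, 1, 0, 0, 0))


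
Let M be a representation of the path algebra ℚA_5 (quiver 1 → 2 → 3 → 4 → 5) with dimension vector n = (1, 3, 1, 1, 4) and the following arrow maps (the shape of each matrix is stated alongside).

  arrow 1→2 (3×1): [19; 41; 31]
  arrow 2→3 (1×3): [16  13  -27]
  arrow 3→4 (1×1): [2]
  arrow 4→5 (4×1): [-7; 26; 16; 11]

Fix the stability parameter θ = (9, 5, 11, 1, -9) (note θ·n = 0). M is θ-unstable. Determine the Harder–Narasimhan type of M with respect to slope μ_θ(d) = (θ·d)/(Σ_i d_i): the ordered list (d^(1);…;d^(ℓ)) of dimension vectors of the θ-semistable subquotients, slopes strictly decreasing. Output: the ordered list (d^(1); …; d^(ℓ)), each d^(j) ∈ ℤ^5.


Barcode: M ≅ I[1,2], I[2,2], I[2,5], I[5,5]^3. HN layers by μ_θ (4 steps, strictly decreasing):
  μ^(1)=7; μ^(2)=5; μ^(3)=2; μ^(4)=-9

((1, 1, 0, 0, 0); (0, 1, 0, 0, 0); (0, 1, 1, 1, 1); (0, 0, 0, 0, 3))


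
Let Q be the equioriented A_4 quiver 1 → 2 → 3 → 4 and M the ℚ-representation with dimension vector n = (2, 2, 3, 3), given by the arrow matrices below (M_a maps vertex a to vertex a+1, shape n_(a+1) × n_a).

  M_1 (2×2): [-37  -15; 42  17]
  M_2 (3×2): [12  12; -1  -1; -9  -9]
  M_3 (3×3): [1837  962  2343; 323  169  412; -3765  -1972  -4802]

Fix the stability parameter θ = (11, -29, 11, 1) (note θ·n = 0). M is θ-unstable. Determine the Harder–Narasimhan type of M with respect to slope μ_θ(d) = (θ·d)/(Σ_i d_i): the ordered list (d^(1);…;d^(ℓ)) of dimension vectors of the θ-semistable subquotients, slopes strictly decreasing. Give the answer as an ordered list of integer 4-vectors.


Interval decomposition of M: I[1,2], I[1,4], I[3,4]^2.
HN type (ℓ=2): μ^(1)=6; μ^(2)=-9

((0, 0, 3, 3); (2, 2, 0, 0))


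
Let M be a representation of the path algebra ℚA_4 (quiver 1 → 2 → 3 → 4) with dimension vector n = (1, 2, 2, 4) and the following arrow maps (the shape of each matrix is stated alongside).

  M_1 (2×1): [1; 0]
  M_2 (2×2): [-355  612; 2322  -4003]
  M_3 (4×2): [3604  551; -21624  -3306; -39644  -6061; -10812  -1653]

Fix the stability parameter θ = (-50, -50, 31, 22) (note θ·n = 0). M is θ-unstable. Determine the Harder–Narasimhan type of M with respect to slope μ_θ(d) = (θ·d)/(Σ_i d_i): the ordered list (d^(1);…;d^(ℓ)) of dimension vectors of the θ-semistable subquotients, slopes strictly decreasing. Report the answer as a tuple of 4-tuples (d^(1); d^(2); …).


Interval decomposition of M: I[1,4], I[2,3], I[4,4]^3.
HN type (ℓ=4): μ^(1)=31; μ^(2)=53/2; μ^(3)=22; μ^(4)=-50

((0, 0, 1, 0); (0, 0, 1, 1); (0, 0, 0, 3); (1, 2, 0, 0))


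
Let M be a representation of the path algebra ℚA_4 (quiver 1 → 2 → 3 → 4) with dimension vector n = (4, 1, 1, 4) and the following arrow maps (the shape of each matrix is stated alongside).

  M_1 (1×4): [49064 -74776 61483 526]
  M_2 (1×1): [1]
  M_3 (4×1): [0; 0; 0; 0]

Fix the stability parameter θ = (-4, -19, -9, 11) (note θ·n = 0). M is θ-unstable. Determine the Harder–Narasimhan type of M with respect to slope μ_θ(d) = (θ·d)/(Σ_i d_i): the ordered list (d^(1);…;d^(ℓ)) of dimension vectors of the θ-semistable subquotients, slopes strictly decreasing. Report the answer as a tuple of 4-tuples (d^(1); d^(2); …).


Via rank(M_{q-1}∘⋯∘M_p): M ≅ I[1,1]^3, I[1,3], I[4,4]^4.
μ_θ-semistable layers: μ^(1)=11; μ^(2)=-4; μ^(3)=-9; μ^(4)=-23/2

((0, 0, 0, 4); (3, 0, 0, 0); (0, 0, 1, 0); (1, 1, 0, 0))


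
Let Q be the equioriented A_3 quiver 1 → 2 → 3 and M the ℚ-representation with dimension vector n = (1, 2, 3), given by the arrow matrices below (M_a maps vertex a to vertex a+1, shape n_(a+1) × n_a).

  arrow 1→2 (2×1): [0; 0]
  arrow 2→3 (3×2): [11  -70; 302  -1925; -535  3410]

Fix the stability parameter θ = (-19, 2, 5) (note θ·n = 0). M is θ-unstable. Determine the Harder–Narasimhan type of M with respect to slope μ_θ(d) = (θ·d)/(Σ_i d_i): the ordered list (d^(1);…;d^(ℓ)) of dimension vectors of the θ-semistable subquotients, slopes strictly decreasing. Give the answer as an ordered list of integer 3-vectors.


Interval decomposition of M: I[1,1], I[2,3]^2, I[3,3].
HN type (ℓ=3): μ^(1)=5; μ^(2)=2; μ^(3)=-19

((0, 0, 3); (0, 2, 0); (1, 0, 0))


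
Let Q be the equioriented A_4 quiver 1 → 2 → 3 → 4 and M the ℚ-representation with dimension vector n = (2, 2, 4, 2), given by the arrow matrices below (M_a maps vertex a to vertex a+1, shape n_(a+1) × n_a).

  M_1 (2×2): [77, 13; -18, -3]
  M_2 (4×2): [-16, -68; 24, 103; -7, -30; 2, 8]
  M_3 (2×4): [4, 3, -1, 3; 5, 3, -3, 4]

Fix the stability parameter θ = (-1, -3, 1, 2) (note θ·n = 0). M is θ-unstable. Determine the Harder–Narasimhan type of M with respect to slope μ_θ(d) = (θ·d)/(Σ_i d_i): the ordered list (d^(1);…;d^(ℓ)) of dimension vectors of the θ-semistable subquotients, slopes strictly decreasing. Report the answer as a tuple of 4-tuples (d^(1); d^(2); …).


Barcode: M ≅ I[1,3], I[1,4], I[3,3], I[3,4]. HN layers by μ_θ (3 steps, strictly decreasing):
  μ^(1)=2; μ^(2)=1; μ^(3)=-2

((0, 0, 0, 2); (0, 0, 4, 0); (2, 2, 0, 0))


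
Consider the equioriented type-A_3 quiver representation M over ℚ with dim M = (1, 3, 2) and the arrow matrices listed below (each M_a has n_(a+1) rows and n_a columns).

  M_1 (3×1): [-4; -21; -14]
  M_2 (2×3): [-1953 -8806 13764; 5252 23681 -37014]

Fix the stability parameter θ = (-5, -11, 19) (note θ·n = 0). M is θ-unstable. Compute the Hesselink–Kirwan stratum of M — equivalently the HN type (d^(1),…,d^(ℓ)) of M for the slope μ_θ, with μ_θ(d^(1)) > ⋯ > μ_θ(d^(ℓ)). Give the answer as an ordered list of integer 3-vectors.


Via rank(M_{q-1}∘⋯∘M_p): M ≅ I[1,3], I[2,2], I[2,3].
μ_θ-semistable layers: μ^(1)=19; μ^(2)=-8; μ^(3)=-11

((0, 0, 2); (1, 1, 0); (0, 2, 0))


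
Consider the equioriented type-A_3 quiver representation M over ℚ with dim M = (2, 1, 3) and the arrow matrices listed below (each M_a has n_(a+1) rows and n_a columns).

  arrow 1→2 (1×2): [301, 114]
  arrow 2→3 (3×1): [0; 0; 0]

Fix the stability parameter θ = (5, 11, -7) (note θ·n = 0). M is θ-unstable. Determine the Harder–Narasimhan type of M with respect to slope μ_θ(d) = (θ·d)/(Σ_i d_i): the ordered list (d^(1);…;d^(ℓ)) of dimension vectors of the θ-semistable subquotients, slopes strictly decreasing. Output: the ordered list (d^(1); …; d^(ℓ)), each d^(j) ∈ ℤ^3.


Interval decomposition of M: I[1,1], I[1,2], I[3,3]^3.
HN type (ℓ=3): μ^(1)=11; μ^(2)=5; μ^(3)=-7

((0, 1, 0); (2, 0, 0); (0, 0, 3))


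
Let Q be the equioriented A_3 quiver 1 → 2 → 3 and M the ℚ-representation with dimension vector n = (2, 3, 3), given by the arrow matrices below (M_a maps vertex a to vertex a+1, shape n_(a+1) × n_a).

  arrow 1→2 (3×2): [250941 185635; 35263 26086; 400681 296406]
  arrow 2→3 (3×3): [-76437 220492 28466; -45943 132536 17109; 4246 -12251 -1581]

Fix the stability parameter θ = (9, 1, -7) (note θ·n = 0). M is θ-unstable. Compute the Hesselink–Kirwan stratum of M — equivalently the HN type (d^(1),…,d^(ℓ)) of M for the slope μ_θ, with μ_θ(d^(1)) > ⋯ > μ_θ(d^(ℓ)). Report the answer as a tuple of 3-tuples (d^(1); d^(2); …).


Via rank(M_{q-1}∘⋯∘M_p): M ≅ I[1,3]^2, I[2,3].
μ_θ-semistable layers: μ^(1)=1; μ^(2)=-3

((2, 2, 2); (0, 1, 1))


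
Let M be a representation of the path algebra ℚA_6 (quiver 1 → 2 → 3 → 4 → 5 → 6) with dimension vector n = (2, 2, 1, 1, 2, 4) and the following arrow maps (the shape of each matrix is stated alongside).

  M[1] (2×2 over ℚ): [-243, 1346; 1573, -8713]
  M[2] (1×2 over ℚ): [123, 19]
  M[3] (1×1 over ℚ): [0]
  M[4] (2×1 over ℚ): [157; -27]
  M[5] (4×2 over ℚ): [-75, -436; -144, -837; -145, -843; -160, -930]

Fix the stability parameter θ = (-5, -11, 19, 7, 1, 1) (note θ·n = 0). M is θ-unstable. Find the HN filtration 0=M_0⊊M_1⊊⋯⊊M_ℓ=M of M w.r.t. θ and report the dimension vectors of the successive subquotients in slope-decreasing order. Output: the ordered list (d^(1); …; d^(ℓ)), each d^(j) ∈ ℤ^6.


Interval decomposition of M: I[1,2], I[1,3], I[4,6], I[5,6], I[6,6]^2.
HN type (ℓ=4): μ^(1)=19; μ^(2)=3; μ^(3)=1; μ^(4)=-8

((0, 0, 1, 0, 0, 0); (0, 0, 0, 1, 1, 1); (0, 0, 0, 0, 1, 3); (2, 2, 0, 0, 0, 0))


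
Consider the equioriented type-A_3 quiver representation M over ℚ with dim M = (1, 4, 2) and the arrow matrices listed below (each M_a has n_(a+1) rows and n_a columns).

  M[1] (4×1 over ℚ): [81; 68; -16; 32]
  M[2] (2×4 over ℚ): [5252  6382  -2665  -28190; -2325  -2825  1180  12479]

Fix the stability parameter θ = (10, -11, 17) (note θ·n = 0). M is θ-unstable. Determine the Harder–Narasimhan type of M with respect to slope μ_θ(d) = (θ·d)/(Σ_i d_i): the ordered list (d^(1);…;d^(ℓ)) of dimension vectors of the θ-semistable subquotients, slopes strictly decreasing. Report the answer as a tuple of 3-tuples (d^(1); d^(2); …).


Via rank(M_{q-1}∘⋯∘M_p): M ≅ I[1,3], I[2,2]^2, I[2,3].
μ_θ-semistable layers: μ^(1)=17; μ^(2)=-1/2; μ^(3)=-11

((0, 0, 2); (1, 1, 0); (0, 3, 0))


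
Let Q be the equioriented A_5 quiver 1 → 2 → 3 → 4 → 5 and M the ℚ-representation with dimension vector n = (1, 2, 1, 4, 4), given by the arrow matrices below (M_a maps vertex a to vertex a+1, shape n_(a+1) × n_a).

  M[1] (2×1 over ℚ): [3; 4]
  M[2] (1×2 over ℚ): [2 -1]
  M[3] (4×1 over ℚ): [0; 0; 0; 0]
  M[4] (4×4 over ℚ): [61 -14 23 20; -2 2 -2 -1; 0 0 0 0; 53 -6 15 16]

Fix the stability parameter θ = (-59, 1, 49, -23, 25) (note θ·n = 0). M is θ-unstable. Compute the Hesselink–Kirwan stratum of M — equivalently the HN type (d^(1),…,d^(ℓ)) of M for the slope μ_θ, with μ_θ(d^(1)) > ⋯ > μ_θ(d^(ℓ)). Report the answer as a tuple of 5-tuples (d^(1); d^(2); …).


Interval decomposition of M: I[1,3], I[2,2], I[4,4]^2, I[4,5]^2, I[5,5]^2.
HN type (ℓ=5): μ^(1)=49; μ^(2)=25; μ^(3)=1; μ^(4)=-23; μ^(5)=-59

((0, 0, 1, 0, 0); (0, 0, 0, 0, 4); (0, 2, 0, 0, 0); (0, 0, 0, 4, 0); (1, 0, 0, 0, 0))


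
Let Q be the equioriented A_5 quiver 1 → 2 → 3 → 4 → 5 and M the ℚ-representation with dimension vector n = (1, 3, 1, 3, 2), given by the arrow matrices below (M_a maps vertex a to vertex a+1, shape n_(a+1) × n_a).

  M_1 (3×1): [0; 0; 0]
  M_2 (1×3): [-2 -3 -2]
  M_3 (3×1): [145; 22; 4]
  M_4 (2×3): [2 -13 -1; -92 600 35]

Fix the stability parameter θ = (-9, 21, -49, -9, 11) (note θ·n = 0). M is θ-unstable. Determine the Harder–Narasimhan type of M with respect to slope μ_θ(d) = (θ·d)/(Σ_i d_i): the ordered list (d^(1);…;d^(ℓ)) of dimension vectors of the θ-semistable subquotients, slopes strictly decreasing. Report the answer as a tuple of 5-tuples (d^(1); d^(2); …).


Via rank(M_{q-1}∘⋯∘M_p): M ≅ I[1,1], I[2,2]^2, I[2,4], I[4,5]^2.
μ_θ-semistable layers: μ^(1)=21; μ^(2)=11; μ^(3)=-9; μ^(4)=-14

((0, 2, 0, 0, 0); (0, 0, 0, 0, 2); (1, 0, 0, 3, 0); (0, 1, 1, 0, 0))


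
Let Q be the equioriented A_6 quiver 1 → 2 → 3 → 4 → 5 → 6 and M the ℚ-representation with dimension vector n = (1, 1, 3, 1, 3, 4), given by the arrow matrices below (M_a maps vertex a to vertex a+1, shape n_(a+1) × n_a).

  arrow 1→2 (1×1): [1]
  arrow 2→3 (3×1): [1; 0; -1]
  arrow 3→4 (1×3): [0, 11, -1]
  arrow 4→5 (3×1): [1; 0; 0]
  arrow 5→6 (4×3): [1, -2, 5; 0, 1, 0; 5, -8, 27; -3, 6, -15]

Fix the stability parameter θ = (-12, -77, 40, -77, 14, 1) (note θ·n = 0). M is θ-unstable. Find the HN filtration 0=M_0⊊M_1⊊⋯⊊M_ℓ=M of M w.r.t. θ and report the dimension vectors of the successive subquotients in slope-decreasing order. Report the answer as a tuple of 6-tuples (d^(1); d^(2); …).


Interval decomposition of M: I[1,6], I[3,3]^2, I[5,6]^2, I[6,6].
HN type (ℓ=5): μ^(1)=40; μ^(2)=15/2; μ^(3)=1; μ^(4)=-37/2; μ^(5)=-89/2

((0, 0, 2, 0, 0, 0); (0, 0, 0, 0, 3, 3); (0, 0, 0, 0, 0, 1); (0, 0, 1, 1, 0, 0); (1, 1, 0, 0, 0, 0))


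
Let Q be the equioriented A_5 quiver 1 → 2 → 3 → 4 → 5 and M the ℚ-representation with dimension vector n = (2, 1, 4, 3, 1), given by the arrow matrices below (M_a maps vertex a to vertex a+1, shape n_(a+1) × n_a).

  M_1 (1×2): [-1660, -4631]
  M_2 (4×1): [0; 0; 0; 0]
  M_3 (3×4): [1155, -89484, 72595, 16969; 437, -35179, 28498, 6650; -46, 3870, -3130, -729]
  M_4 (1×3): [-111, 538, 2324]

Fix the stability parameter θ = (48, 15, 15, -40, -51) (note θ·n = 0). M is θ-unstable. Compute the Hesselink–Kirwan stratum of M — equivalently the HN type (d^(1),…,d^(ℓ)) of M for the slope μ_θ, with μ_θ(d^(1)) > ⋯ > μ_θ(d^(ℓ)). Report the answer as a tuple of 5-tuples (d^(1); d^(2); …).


Barcode: M ≅ I[1,1], I[1,2], I[3,3], I[3,4]^2, I[3,5]. HN layers by μ_θ (5 steps, strictly decreasing):
  μ^(1)=48; μ^(2)=63/2; μ^(3)=15; μ^(4)=-25/2; μ^(5)=-76/3

((1, 0, 0, 0, 0); (1, 1, 0, 0, 0); (0, 0, 1, 0, 0); (0, 0, 2, 2, 0); (0, 0, 1, 1, 1))
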